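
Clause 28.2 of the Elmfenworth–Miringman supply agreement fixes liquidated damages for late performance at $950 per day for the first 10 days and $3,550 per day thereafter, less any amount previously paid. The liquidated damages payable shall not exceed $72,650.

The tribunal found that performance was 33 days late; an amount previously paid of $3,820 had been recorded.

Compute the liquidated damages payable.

$72,650

First 10 days: 10 × $950 = $9,500
Remaining days: (33 − 10) × $3,550 = $81,650
Accrued per-day damages: $9,500 + $81,650 = $91,150
Less amount previously paid: $91,150 − $3,820 = $87,330
Cap at $72,650: $87,330 exceeds the cap → $72,650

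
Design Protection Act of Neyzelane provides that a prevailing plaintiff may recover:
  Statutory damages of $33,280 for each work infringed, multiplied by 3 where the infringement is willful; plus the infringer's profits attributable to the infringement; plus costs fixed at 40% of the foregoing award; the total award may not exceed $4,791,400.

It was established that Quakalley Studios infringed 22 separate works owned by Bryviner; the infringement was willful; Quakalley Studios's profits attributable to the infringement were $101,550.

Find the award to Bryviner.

Statutory damages: 22 × $33,280 = $732,160
Trebled: 3 × $732,160 = $2,196,480
Combined award: $2,196,480 + $101,550 = $2,298,030
Costs: 40% of $2,298,030 = $919,212
Award plus costs: $2,298,030 + $919,212 = $3,217,242
Cap at $4,791,400: $3,217,242 is within the cap, no reduction.

Award: $3,217,242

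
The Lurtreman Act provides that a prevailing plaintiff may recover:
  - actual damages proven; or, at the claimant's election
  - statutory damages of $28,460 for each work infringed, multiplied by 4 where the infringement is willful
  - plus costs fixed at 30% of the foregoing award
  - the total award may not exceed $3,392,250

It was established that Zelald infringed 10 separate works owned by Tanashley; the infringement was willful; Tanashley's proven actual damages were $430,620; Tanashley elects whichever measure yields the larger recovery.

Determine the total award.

Award: $1,479,920

Statutory damages: 10 × $28,460 = $284,600
Multiplied by 4: 4 × $284,600 = $1,138,400
Greater of actual damages ($430,620) or enhanced statutory damages ($1,138,400): $1,138,400
Costs: 30% of $1,138,400 = $341,520
Award plus costs: $1,138,400 + $341,520 = $1,479,920
Cap at $3,392,250: $1,479,920 is within the cap, no reduction.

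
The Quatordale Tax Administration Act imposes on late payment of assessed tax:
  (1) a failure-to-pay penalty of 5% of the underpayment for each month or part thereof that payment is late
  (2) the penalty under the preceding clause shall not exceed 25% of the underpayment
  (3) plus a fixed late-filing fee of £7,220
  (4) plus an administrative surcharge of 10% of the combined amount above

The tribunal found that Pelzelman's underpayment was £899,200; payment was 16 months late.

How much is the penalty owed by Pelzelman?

£255,222

Accrued rate: 5% × 16 = 80%, capped at 25% → 25%
Failure-to-pay penalty: 25% of £899,200 = £224,800
Penalty before surcharge: £224,800 + £7,220 = £232,020
Administrative surcharge: 10% of £232,020 = £23,202
Total penalty: £232,020 + £23,202 = £255,222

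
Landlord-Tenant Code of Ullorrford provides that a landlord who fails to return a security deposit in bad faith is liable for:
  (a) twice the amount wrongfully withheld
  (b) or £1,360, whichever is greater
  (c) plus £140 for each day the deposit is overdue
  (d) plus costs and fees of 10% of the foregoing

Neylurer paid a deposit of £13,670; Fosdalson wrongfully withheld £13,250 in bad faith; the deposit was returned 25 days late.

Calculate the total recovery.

£33,000

Doubled: 2 × £13,250 = £26,500
Minimum £1,360: £26,500 meets the minimum, no increase.
Late-return penalty: 25 × £140 = £3,500
Damages plus late penalty: £26,500 + £3,500 = £30,000
Costs and fees: 10% of £30,000 = £3,000
Total recovery: £30,000 + £3,000 = £33,000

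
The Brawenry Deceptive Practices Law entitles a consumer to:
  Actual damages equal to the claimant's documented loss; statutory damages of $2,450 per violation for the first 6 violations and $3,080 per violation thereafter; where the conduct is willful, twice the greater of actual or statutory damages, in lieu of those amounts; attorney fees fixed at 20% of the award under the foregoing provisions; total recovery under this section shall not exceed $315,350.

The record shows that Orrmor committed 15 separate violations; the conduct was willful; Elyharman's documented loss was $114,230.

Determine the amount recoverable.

First 6 violations: 6 × $2,450 = $14,700
Remaining violations: (15 − 6) × $3,080 = $27,720
Statutory damages: $14,700 + $27,720 = $42,420
Greater of actual damages ($114,230) or statutory damages ($42,420): $114,230
Doubled: 2 × $114,230 = $228,460
Attorney fees: 20% of $228,460 = $45,692
Total before cap: $228,460 + $45,692 = $274,152
Cap at $315,350: $274,152 is within the cap, no reduction.

Total recovery: $274,152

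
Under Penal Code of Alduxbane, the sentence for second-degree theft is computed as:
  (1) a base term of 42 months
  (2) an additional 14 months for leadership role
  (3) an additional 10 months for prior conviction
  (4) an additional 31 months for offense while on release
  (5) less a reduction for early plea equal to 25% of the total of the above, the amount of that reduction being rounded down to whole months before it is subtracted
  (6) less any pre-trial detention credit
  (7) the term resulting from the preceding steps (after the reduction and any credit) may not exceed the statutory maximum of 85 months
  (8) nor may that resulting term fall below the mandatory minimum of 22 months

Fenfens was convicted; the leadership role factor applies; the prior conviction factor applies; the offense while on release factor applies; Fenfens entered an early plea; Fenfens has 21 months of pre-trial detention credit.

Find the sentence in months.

Leadership role enhancement: +14 months
Prior conviction enhancement: +10 months
Offense while on release enhancement: +31 months
Adjusted term: 42 months + 14 months + 10 months + 31 months = 97 months
Early plea reduction: 25% of 97 months = 24 months (rounded down)
After reduction: 97 − 24 = 73 months
Less pre-trial detention credit: 73 months − 21 months = 52 months
Cap at 85 months: 52 months is within the cap, no reduction.
Minimum 22 months: 52 months meets the minimum, no increase.

52 months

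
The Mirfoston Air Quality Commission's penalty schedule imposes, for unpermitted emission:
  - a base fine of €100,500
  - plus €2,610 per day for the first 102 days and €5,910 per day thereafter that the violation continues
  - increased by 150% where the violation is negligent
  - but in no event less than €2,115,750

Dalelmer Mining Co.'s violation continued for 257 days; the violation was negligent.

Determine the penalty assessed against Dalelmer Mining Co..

€3,206,925

First 102 days: 102 × €2,610 = €266,220
Remaining days: (257 − 102) × €5,910 = €916,050
Per-day component: €266,220 + €916,050 = €1,182,270
Base plus per-day: €100,500 + €1,182,270 = €1,282,770
Enhancement: 150% of €1,282,770 = €1,924,155
Enhanced fine: €1,282,770 + €1,924,155 = €3,206,925
Minimum €2,115,750: €3,206,925 meets the minimum, no increase.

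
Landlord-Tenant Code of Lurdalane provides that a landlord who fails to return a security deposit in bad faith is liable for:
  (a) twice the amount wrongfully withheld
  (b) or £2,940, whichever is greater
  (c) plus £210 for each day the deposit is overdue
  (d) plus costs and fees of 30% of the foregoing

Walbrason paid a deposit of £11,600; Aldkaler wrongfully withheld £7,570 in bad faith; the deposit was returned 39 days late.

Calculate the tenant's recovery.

£30,329

Doubled: 2 × £7,570 = £15,140
Minimum £2,940: £15,140 meets the minimum, no increase.
Late-return penalty: 39 × £210 = £8,190
Damages plus late penalty: £15,140 + £8,190 = £23,330
Costs and fees: 30% of £23,330 = £6,999
Total recovery: £23,330 + £6,999 = £30,329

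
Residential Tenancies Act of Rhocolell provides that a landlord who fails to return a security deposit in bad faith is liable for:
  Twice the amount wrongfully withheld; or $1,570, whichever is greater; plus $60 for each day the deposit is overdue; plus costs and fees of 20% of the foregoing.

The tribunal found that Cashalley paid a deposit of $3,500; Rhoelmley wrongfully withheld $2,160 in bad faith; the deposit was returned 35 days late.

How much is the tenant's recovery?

$7,704

Doubled: 2 × $2,160 = $4,320
Minimum $1,570: $4,320 meets the minimum, no increase.
Late-return penalty: 35 × $60 = $2,100
Damages plus late penalty: $4,320 + $2,100 = $6,420
Costs and fees: 20% of $6,420 = $1,284
Total recovery: $6,420 + $1,284 = $7,704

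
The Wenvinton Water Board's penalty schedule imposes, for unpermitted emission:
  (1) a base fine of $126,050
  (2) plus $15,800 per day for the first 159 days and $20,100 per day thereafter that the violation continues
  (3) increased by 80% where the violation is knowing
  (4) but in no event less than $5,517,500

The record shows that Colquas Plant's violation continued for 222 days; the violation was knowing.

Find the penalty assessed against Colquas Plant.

$7,028,190

First 159 days: 159 × $15,800 = $2,512,200
Remaining days: (222 − 159) × $20,100 = $1,266,300
Per-day component: $2,512,200 + $1,266,300 = $3,778,500
Base plus per-day: $126,050 + $3,778,500 = $3,904,550
Enhancement: 80% of $3,904,550 = $3,123,640
Enhanced fine: $3,904,550 + $3,123,640 = $7,028,190
Minimum $5,517,500: $7,028,190 meets the minimum, no increase.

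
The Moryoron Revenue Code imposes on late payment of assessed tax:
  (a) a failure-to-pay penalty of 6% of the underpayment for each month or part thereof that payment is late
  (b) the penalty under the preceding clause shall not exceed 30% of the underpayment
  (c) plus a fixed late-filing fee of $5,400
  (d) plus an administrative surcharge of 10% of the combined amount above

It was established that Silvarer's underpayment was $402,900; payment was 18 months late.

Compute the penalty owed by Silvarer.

$138,897

Accrued rate: 6% × 18 = 108%, capped at 30% → 30%
Failure-to-pay penalty: 30% of $402,900 = $120,870
Penalty before surcharge: $120,870 + $5,400 = $126,270
Administrative surcharge: 10% of $126,270 = $12,627
Total penalty: $126,270 + $12,627 = $138,897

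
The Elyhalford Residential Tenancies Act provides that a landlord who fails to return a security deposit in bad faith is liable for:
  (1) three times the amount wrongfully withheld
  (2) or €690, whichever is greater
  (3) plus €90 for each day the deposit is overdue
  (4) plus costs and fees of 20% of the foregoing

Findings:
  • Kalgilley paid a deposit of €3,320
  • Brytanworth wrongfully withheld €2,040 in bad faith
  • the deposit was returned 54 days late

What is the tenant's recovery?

€13,176

Trebled: 3 × €2,040 = €6,120
Minimum €690: €6,120 meets the minimum, no increase.
Late-return penalty: 54 × €90 = €4,860
Damages plus late penalty: €6,120 + €4,860 = €10,980
Costs and fees: 20% of €10,980 = €2,196
Total recovery: €10,980 + €2,196 = €13,176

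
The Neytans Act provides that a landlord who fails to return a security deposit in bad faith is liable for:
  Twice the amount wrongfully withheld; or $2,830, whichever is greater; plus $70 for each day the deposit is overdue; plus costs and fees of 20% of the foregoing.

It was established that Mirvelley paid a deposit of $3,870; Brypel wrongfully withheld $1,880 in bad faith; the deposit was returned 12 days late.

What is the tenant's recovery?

$5,520

Doubled: 2 × $1,880 = $3,760
Minimum $2,830: $3,760 meets the minimum, no increase.
Late-return penalty: 12 × $70 = $840
Damages plus late penalty: $3,760 + $840 = $4,600
Costs and fees: 20% of $4,600 = $920
Total recovery: $4,600 + $920 = $5,520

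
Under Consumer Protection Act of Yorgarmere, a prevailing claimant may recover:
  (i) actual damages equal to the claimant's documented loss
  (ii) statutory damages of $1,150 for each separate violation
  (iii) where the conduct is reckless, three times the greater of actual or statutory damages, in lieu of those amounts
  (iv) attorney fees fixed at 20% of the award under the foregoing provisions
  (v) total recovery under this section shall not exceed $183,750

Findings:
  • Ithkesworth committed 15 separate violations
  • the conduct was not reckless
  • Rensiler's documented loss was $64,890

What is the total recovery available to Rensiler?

Statutory damages: 15 × $1,150 = $17,250
Conduct not reckless: the in-lieu enhancement does not apply.
Actual plus statutory damages: $64,890 + $17,250 = $82,140
Attorney fees: 20% of $82,140 = $16,428
Total before cap: $82,140 + $16,428 = $98,568
Cap at $183,750: $98,568 is within the cap, no reduction.

$98,568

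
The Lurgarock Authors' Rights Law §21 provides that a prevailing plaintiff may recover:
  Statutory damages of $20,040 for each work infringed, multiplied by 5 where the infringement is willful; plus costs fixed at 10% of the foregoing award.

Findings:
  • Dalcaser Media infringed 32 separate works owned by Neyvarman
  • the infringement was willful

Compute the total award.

$3,527,040

Statutory damages: 32 × $20,040 = $641,280
Multiplied by 5: 5 × $641,280 = $3,206,400
Costs: 10% of $3,206,400 = $320,640
Award plus costs: $3,206,400 + $320,640 = $3,527,040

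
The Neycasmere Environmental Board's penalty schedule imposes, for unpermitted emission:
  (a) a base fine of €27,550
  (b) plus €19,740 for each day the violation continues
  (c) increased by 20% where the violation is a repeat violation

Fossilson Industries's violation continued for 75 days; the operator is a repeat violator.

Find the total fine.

Per-day component: 75 × €19,740 = €1,480,500
Base plus per-day: €27,550 + €1,480,500 = €1,508,050
Enhancement: 20% of €1,508,050 = €301,610
Enhanced fine: €1,508,050 + €301,610 = €1,809,660

€1,809,660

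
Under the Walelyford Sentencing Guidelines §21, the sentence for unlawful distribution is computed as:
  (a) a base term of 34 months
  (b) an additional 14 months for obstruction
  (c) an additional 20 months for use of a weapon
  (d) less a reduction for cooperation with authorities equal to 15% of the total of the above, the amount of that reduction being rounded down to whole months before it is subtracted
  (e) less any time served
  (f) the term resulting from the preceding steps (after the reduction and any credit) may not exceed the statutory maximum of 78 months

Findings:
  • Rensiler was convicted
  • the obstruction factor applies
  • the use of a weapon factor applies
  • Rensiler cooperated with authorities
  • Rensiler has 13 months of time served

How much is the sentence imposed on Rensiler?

Sentence: 45 months

Obstruction enhancement: +14 months
Use of a weapon enhancement: +20 months
Adjusted term: 34 months + 14 months + 20 months = 68 months
Cooperation with authorities reduction: 15% of 68 months = 10 months (rounded down)
After reduction: 68 − 10 = 58 months
Less time served: 58 months − 13 months = 45 months
Cap at 78 months: 45 months is within the cap, no reduction.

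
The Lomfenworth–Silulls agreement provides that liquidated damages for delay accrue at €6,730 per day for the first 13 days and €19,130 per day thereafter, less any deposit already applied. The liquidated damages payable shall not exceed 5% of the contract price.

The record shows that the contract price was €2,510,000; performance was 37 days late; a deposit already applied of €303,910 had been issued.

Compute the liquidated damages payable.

Liquidated damages: €125,500

First 13 days: 13 × €6,730 = €87,490
Remaining days: (37 − 13) × €19,130 = €459,120
Accrued per-day damages: €87,490 + €459,120 = €546,610
Less deposit already applied: €546,610 − €303,910 = €242,700
Cap: 5% of €2,510,000 = €125,500
Cap at €125,500: €242,700 exceeds the cap → €125,500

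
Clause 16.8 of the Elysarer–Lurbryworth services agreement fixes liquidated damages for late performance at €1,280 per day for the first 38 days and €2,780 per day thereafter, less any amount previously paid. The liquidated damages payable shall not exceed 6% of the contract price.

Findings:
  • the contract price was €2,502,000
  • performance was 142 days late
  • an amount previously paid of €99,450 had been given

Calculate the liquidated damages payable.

First 38 days: 38 × €1,280 = €48,640
Remaining days: (142 − 38) × €2,780 = €289,120
Accrued per-day damages: €48,640 + €289,120 = €337,760
Less amount previously paid: €337,760 − €99,450 = €238,310
Cap: 6% of €2,502,000 = €150,120
Cap at €150,120: €238,310 exceeds the cap → €150,120

Liquidated damages: €150,120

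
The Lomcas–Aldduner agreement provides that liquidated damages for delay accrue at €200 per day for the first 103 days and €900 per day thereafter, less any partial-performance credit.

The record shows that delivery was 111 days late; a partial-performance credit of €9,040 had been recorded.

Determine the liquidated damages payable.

€18,760

First 103 days: 103 × €200 = €20,600
Remaining days: (111 − 103) × €900 = €7,200
Accrued per-day damages: €20,600 + €7,200 = €27,800
Less partial-performance credit: €27,800 − €9,040 = €18,760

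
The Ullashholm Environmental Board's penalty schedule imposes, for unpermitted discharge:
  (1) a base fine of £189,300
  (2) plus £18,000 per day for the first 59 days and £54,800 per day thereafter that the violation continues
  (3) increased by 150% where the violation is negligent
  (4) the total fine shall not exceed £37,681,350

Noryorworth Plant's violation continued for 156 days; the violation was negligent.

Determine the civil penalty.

First 59 days: 59 × £18,000 = £1,062,000
Remaining days: (156 − 59) × £54,800 = £5,315,600
Per-day component: £1,062,000 + £5,315,600 = £6,377,600
Base plus per-day: £189,300 + £6,377,600 = £6,566,900
Enhancement: 150% of £6,566,900 = £9,850,350
Enhanced fine: £6,566,900 + £9,850,350 = £16,417,250
Cap at £37,681,350: £16,417,250 is within the cap, no reduction.

£16,417,250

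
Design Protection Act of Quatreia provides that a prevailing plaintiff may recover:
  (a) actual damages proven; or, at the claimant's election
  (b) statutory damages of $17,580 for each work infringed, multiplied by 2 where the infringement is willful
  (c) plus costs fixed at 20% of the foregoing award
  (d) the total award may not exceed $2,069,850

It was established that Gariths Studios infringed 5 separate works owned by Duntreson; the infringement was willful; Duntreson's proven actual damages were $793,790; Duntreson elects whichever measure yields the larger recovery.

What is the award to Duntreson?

Statutory damages: 5 × $17,580 = $87,900
Doubled: 2 × $87,900 = $175,800
Greater of actual damages ($793,790) or enhanced statutory damages ($175,800): $793,790
Costs: 20% of $793,790 = $158,758
Award plus costs: $793,790 + $158,758 = $952,548
Cap at $2,069,850: $952,548 is within the cap, no reduction.

$952,548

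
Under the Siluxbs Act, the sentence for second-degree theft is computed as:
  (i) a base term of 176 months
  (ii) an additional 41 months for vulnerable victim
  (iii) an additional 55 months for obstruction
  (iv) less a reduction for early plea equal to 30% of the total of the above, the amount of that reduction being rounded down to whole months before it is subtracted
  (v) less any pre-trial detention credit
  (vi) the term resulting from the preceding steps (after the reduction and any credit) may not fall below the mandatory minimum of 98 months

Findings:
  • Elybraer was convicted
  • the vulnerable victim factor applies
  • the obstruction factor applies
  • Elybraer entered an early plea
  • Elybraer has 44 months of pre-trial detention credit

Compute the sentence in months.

Vulnerable victim enhancement: +41 months
Obstruction enhancement: +55 months
Adjusted term: 176 months + 41 months + 55 months = 272 months
Early plea reduction: 30% of 272 months = 81 months (rounded down)
After reduction: 272 − 81 = 191 months
Less pre-trial detention credit: 191 months − 44 months = 147 months
Minimum 98 months: 147 months meets the minimum, no increase.

147 months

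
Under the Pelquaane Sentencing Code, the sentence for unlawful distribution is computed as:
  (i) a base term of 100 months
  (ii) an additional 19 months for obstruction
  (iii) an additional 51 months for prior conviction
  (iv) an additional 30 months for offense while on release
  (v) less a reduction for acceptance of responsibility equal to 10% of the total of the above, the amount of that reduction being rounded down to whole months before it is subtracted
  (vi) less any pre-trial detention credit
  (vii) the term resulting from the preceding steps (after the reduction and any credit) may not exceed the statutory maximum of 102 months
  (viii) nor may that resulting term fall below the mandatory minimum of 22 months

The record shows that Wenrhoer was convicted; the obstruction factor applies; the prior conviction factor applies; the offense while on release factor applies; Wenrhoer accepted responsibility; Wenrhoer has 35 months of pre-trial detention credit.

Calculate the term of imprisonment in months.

102 months

Obstruction enhancement: +19 months
Prior conviction enhancement: +51 months
Offense while on release enhancement: +30 months
Adjusted term: 100 months + 19 months + 51 months + 30 months = 200 months
Acceptance of responsibility reduction: 10% of 200 months = 20 months (rounded down)
After reduction: 200 − 20 = 180 months
Less pre-trial detention credit: 180 months − 35 months = 145 months
Cap at 102 months: 145 months exceeds the cap → 102 months
Minimum 22 months: 102 months meets the minimum, no increase.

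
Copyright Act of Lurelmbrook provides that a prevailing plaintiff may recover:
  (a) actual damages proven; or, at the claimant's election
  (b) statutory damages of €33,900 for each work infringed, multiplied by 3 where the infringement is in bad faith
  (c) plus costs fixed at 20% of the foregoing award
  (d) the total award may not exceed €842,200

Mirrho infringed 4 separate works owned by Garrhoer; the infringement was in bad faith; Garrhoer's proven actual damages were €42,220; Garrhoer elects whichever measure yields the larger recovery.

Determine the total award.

Award: €488,160

Statutory damages: 4 × €33,900 = €135,600
Trebled: 3 × €135,600 = €406,800
Greater of actual damages (€42,220) or enhanced statutory damages (€406,800): €406,800
Costs: 20% of €406,800 = €81,360
Award plus costs: €406,800 + €81,360 = €488,160
Cap at €842,200: €488,160 is within the cap, no reduction.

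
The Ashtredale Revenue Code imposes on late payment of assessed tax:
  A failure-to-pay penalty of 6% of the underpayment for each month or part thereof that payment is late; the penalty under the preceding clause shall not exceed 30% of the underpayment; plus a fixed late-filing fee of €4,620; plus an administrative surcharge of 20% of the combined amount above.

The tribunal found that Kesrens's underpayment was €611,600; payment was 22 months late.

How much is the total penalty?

€225,720

Accrued rate: 6% × 22 = 132%, capped at 30% → 30%
Failure-to-pay penalty: 30% of €611,600 = €183,480
Penalty before surcharge: €183,480 + €4,620 = €188,100
Administrative surcharge: 20% of €188,100 = €37,620
Total penalty: €188,100 + €37,620 = €225,720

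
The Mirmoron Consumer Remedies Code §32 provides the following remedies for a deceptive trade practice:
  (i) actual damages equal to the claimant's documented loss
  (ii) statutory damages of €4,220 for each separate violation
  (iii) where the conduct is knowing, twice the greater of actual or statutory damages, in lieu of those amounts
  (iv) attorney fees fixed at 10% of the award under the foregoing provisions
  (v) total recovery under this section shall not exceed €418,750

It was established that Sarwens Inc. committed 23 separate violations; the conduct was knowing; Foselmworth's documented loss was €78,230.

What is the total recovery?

€213,532

Statutory damages: 23 × €4,220 = €97,060
Greater of actual damages (€78,230) or statutory damages (€97,060): €97,060
Doubled: 2 × €97,060 = €194,120
Attorney fees: 10% of €194,120 = €19,412
Total before cap: €194,120 + €19,412 = €213,532
Cap at €418,750: €213,532 is within the cap, no reduction.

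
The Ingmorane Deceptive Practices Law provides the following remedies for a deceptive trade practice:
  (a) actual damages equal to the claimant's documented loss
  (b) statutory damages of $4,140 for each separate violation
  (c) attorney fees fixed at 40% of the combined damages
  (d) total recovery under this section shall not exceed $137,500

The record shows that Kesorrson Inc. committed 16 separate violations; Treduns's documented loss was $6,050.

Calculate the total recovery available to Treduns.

Statutory damages: 16 × $4,140 = $66,240
Combined damages: $6,050 + $66,240 = $72,290
Attorney fees: 40% of $72,290 = $28,916
Total before cap: $72,290 + $28,916 = $101,206
Cap at $137,500: $101,206 is within the cap, no reduction.

$101,206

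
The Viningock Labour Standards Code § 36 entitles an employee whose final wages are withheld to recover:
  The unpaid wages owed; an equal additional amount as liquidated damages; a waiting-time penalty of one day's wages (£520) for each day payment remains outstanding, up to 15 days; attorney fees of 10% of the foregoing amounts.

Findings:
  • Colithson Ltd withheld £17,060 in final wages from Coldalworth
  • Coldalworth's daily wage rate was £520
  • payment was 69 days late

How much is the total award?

£46,112

Liquidated damages (equal amount): £17,060
Penalty days: min(69, 15) = 15
Waiting-time penalty: 15 × £520 = £7,800
Subtotal: £17,060 + £17,060 + £7,800 = £41,920
Attorney fees: 10% of £41,920 = £4,192
Total award: £41,920 + £4,192 = £46,112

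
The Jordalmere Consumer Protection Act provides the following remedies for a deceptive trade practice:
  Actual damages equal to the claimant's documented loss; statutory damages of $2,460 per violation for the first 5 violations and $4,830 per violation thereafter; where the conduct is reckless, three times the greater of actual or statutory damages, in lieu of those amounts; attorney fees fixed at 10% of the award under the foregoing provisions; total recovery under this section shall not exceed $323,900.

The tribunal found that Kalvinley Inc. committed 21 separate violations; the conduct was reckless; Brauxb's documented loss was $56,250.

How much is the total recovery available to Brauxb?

First 5 violations: 5 × $2,460 = $12,300
Remaining violations: (21 − 5) × $4,830 = $77,280
Statutory damages: $12,300 + $77,280 = $89,580
Greater of actual damages ($56,250) or statutory damages ($89,580): $89,580
Trebled: 3 × $89,580 = $268,740
Attorney fees: 10% of $268,740 = $26,874
Total before cap: $268,740 + $26,874 = $295,614
Cap at $323,900: $295,614 is within the cap, no reduction.

Total recovery: $295,614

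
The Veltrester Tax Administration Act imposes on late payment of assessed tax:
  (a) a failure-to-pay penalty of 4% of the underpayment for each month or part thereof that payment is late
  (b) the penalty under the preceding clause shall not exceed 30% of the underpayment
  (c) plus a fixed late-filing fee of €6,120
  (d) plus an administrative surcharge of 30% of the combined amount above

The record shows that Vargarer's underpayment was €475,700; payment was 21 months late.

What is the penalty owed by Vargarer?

Accrued rate: 4% × 21 = 84%, capped at 30% → 30%
Failure-to-pay penalty: 30% of €475,700 = €142,710
Penalty before surcharge: €142,710 + €6,120 = €148,830
Administrative surcharge: 30% of €148,830 = €44,649
Total penalty: €148,830 + €44,649 = €193,479

Penalty: €193,479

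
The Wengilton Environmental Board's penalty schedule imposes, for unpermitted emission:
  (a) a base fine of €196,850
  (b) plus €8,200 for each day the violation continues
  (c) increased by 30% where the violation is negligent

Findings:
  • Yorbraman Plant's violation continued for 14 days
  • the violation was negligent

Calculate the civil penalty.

€405,145

Per-day component: 14 × €8,200 = €114,800
Base plus per-day: €196,850 + €114,800 = €311,650
Enhancement: 30% of €311,650 = €93,495
Enhanced fine: €311,650 + €93,495 = €405,145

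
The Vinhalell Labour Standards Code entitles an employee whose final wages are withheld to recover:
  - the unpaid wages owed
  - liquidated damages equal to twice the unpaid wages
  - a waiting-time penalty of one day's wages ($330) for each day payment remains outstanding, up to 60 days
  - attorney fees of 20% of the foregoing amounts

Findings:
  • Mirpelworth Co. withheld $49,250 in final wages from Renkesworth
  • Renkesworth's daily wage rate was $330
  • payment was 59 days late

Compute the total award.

Doubled: 2 × $49,250 = $98,500
Penalty days: min(59, 60) = 59
Waiting-time penalty: 59 × $330 = $19,470
Subtotal: $49,250 + $98,500 + $19,470 = $167,220
Attorney fees: 20% of $167,220 = $33,444
Total award: $167,220 + $33,444 = $200,664

$200,664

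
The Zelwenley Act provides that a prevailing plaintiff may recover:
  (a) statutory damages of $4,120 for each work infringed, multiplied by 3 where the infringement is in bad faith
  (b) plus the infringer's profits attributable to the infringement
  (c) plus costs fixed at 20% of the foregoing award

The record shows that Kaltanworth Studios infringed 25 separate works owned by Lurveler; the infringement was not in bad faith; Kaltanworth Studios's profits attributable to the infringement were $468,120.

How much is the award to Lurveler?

Statutory damages: 25 × $4,120 = $103,000
Infringement not in bad faith: no ×3 enhancement.
Combined award: $103,000 + $468,120 = $571,120
Costs: 20% of $571,120 = $114,224
Award plus costs: $571,120 + $114,224 = $685,344

$685,344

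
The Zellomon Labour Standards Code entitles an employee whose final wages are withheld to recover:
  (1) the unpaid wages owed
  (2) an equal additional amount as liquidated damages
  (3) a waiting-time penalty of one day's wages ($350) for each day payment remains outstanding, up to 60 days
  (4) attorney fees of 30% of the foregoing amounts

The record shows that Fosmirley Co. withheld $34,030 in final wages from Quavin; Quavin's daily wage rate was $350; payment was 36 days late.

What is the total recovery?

$104,858

Liquidated damages (equal amount): $34,030
Penalty days: min(36, 60) = 36
Waiting-time penalty: 36 × $350 = $12,600
Subtotal: $34,030 + $34,030 + $12,600 = $80,660
Attorney fees: 30% of $80,660 = $24,198
Total award: $80,660 + $24,198 = $104,858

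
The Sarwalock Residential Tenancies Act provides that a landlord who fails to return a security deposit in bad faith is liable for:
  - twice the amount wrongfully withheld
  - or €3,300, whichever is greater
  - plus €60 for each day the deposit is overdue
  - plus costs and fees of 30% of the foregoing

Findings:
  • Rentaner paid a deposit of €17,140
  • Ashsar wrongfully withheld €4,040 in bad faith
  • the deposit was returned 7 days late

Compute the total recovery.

€11,050

Doubled: 2 × €4,040 = €8,080
Minimum €3,300: €8,080 meets the minimum, no increase.
Late-return penalty: 7 × €60 = €420
Damages plus late penalty: €8,080 + €420 = €8,500
Costs and fees: 30% of €8,500 = €2,550
Total recovery: €8,500 + €2,550 = €11,050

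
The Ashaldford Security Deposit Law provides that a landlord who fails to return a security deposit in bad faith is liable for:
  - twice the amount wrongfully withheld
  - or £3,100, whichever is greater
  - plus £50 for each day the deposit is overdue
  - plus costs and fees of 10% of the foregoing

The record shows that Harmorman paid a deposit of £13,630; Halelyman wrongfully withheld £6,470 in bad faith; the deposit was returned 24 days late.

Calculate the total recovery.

£15,554

Doubled: 2 × £6,470 = £12,940
Minimum £3,100: £12,940 meets the minimum, no increase.
Late-return penalty: 24 × £50 = £1,200
Damages plus late penalty: £12,940 + £1,200 = £14,140
Costs and fees: 10% of £14,140 = £1,414
Total recovery: £14,140 + £1,414 = £15,554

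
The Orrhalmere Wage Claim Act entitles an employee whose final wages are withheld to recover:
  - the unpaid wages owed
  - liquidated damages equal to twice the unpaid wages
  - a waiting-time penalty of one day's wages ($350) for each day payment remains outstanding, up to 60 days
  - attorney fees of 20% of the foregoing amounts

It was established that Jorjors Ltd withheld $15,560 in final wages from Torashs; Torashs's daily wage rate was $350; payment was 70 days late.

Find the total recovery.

$81,216

Doubled: 2 × $15,560 = $31,120
Penalty days: min(70, 60) = 60
Waiting-time penalty: 60 × $350 = $21,000
Subtotal: $15,560 + $31,120 + $21,000 = $67,680
Attorney fees: 20% of $67,680 = $13,536
Total award: $67,680 + $13,536 = $81,216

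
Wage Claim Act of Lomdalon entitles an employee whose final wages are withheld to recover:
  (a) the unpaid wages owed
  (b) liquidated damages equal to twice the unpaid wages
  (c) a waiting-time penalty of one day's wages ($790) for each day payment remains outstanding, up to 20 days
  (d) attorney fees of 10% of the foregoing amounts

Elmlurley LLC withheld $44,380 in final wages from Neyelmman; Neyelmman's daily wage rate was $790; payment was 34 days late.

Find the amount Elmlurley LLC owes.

$163,834

Doubled: 2 × $44,380 = $88,760
Penalty days: min(34, 20) = 20
Waiting-time penalty: 20 × $790 = $15,800
Subtotal: $44,380 + $88,760 + $15,800 = $148,940
Attorney fees: 10% of $148,940 = $14,894
Total award: $148,940 + $14,894 = $163,834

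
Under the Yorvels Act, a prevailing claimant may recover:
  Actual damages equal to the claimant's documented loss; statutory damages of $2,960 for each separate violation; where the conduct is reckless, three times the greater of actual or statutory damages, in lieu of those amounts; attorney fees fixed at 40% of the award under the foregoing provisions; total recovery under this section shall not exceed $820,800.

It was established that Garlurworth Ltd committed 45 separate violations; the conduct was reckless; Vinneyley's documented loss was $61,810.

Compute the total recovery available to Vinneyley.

$559,440

Statutory damages: 45 × $2,960 = $133,200
Greater of actual damages ($61,810) or statutory damages ($133,200): $133,200
Trebled: 3 × $133,200 = $399,600
Attorney fees: 40% of $399,600 = $159,840
Total before cap: $399,600 + $159,840 = $559,440
Cap at $820,800: $559,440 is within the cap, no reduction.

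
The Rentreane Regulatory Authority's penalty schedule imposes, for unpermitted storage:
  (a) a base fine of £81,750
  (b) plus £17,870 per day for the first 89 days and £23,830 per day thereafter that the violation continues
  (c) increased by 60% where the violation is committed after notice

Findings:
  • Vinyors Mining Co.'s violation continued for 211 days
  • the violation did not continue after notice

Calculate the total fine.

£4,579,440

First 89 days: 89 × £17,870 = £1,590,430
Remaining days: (211 − 89) × £23,830 = £2,907,260
Per-day component: £1,590,430 + £2,907,260 = £4,497,690
Base plus per-day: £81,750 + £4,497,690 = £4,579,440
The violation did not continue after notice: no 60% increase.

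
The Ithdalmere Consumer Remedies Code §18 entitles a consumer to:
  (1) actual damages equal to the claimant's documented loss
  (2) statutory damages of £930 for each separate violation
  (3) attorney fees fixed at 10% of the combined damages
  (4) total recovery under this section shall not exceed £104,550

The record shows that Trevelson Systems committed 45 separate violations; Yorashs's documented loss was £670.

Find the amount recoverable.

£46,772

Statutory damages: 45 × £930 = £41,850
Combined damages: £670 + £41,850 = £42,520
Attorney fees: 10% of £42,520 = £4,252
Total before cap: £42,520 + £4,252 = £46,772
Cap at £104,550: £46,772 is within the cap, no reduction.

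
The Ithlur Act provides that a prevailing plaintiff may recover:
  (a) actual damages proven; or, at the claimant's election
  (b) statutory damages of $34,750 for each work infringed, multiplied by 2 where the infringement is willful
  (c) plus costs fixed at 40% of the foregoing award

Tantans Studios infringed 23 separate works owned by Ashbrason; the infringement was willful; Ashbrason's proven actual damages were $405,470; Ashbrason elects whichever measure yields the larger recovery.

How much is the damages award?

$2,237,900

Statutory damages: 23 × $34,750 = $799,250
Doubled: 2 × $799,250 = $1,598,500
Greater of actual damages ($405,470) or enhanced statutory damages ($1,598,500): $1,598,500
Costs: 40% of $1,598,500 = $639,400
Award plus costs: $1,598,500 + $639,400 = $2,237,900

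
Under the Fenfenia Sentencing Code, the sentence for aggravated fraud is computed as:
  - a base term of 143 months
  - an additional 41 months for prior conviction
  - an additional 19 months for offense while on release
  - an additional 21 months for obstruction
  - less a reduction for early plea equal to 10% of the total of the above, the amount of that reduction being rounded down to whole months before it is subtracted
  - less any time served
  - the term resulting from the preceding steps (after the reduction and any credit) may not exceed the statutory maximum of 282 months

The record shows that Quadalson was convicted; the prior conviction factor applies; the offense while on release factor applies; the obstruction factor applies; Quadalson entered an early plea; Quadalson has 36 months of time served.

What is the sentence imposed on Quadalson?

Prior conviction enhancement: +41 months
Offense while on release enhancement: +19 months
Obstruction enhancement: +21 months
Adjusted term: 143 months + 41 months + 19 months + 21 months = 224 months
Early plea reduction: 10% of 224 months = 22 months (rounded down)
After reduction: 224 − 22 = 202 months
Less time served: 202 months − 36 months = 166 months
Cap at 282 months: 166 months is within the cap, no reduction.

Sentence: 166 months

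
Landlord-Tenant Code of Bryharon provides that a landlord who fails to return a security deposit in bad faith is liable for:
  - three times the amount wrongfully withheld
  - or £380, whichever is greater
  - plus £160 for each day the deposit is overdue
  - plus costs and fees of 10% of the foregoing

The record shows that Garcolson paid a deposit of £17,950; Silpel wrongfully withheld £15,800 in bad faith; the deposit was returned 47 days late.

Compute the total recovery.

Trebled: 3 × £15,800 = £47,400
Minimum £380: £47,400 meets the minimum, no increase.
Late-return penalty: 47 × £160 = £7,520
Damages plus late penalty: £47,400 + £7,520 = £54,920
Costs and fees: 10% of £54,920 = £5,492
Total recovery: £54,920 + £5,492 = £60,412

Recovery: £60,412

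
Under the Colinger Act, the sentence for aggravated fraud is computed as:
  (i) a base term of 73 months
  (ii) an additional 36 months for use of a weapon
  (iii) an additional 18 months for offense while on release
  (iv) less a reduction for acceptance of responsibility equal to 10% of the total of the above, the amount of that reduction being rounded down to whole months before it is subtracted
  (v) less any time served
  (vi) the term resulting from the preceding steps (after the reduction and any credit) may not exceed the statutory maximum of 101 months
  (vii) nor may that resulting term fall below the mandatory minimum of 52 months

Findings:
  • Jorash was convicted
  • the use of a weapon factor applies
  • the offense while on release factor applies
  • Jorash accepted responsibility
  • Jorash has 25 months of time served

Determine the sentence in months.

Use of a weapon enhancement: +36 months
Offense while on release enhancement: +18 months
Adjusted term: 73 months + 36 months + 18 months = 127 months
Acceptance of responsibility reduction: 10% of 127 months = 12 months (rounded down)
After reduction: 127 − 12 = 115 months
Less time served: 115 months − 25 months = 90 months
Cap at 101 months: 90 months is within the cap, no reduction.
Minimum 52 months: 90 months meets the minimum, no increase.

90 months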